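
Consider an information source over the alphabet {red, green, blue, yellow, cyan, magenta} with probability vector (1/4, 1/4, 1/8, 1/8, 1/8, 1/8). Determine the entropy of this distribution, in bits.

2.5 bits

Each probability is a power of 1/2, so log₂(1/p) is an integer.
H = Σ p·log₂(1/p) = 1/4·2 + 1/4·2 + 1/8·3 + 1/8·3 + 1/8·3 + 1/8·3 = 2.5 bits.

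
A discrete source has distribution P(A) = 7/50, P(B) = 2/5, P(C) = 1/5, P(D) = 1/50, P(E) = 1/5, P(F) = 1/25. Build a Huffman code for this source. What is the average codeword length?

2.26 bits/symbol

Repeatedly combine the two least-probable nodes; the expected code length is the sum of the merged weights.
merge 1/50 + 1/25 → 3/50
merge 3/50 + 7/50 → 1/5
merge 1/5 + 1/5 → 2/5
merge 1/5 + 2/5 → 3/5
merge 2/5 + 3/5 → 1
L = 3/50 + 1/5 + 2/5 + 3/5 + 1 = 113/50 = 2.26 bits/symbol.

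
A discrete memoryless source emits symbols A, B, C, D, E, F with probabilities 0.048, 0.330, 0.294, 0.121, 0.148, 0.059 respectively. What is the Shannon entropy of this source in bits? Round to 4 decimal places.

H = −Σ pᵢ log₂ pᵢ.
−0.048·log₂(0.048) = 0.2103
−0.330·log₂(0.330) = 0.5278
−0.294·log₂(0.294) = 0.5192
−0.121·log₂(0.121) = 0.3687
−0.148·log₂(0.148) = 0.4079
−0.059·log₂(0.059) = 0.2409
Sum ≈ 2.2749 → 2.2749 bits.

2.2749 bits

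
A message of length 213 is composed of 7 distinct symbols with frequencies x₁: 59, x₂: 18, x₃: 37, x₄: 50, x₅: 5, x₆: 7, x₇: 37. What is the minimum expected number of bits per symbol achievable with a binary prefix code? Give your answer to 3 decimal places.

Probabilities are the counts divided by 213.
Repeatedly combine the two least-probable nodes; the expected code length is the sum of the merged weights.
merge 5/213 + 7/213 → 4/71
merge 4/71 + 6/71 → 10/71
merge 10/71 + 37/213 → 67/213
merge 37/213 + 50/213 → 29/71
merge 59/213 + 67/213 → 42/71
merge 29/71 + 42/71 → 1
L = 4/71 + 10/71 + 67/213 + 29/71 + 42/71 + 1 = 535/213 ≈ 2.512 bits/symbol.

2.512 bits/symbol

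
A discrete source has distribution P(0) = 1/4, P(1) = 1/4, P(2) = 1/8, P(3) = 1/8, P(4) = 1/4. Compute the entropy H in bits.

2.25 bits

Each probability is a power of 1/2, so log₂(1/p) is an integer.
H = Σ p·log₂(1/p) = 1/4·2 + 1/4·2 + 1/8·3 + 1/8·3 + 1/4·2 = 2.25 bits.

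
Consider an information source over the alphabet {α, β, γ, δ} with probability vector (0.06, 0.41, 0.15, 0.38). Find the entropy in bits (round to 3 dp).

H = −Σ pᵢ log₂ pᵢ.
−0.06·log₂(0.06) = 0.2435
−0.41·log₂(0.41) = 0.5274
−0.15·log₂(0.15) = 0.4105
−0.38·log₂(0.38) = 0.5305
Sum ≈ 1.7119 → 1.712 bits.

1.712 bits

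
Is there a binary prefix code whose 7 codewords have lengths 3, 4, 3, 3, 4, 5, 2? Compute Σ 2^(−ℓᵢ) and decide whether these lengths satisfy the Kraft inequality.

With common denominator 2^5 = 32: Σ 2^(−ℓᵢ) = 4/32 + 2/32 + 4/32 + 4/32 + 2/32 + 1/32 + 8/32 = 25/32 = 0.78125.
Kraft's inequality requires Σ ≤ 1; here Σ = 0.78125 ≤ 1, so such a prefix code exists.

0.78125; yes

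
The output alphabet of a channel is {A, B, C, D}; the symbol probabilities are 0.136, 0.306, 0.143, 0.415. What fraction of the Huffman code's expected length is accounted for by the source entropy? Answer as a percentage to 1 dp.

Entropy H = −Σ p log₂ p ≈ 1.8420 bits.
Huffman merges: 17/125+143/1000→279/1000; 279/1000+153/500→117/200; 83/200+117/200→1. L = 233/125 ≈ 1.8640.
Efficiency = H/L = 1.8420/1.8640 = 98.8%.

98.8%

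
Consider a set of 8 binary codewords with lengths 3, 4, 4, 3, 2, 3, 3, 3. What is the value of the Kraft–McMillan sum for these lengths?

With common denominator 2^4 = 16: Σ 2^(−ℓᵢ) = 2/16 + 1/16 + 1/16 + 2/16 + 4/16 + 2/16 + 2/16 + 2/16 = 16/16 = 1.

1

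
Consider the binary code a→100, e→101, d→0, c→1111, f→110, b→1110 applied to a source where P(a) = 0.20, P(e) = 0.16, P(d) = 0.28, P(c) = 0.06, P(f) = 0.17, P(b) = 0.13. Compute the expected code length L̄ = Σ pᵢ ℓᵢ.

2.63 bits/symbol

L̄ = Σ pᵢ·ℓᵢ = 0.20·3 + 0.16·3 + 0.28·1 + 0.06·4 + 0.17·3 + 0.13·4 = 2.63 bits/symbol.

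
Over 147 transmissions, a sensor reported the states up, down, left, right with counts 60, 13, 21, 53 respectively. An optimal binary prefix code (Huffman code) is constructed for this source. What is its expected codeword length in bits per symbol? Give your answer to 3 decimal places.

1.823 bits/symbol

Probabilities are the counts divided by 147.
Repeatedly combine the two least-probable nodes; the expected code length is the sum of the merged weights.
merge 13/147 + 1/7 → 34/147
merge 34/147 + 53/147 → 29/49
merge 20/49 + 29/49 → 1
L = 34/147 + 29/49 + 1 = 268/147 ≈ 1.823 bits/symbol.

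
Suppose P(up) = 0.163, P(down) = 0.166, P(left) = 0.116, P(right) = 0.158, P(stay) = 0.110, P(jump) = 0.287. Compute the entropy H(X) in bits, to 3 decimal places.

H = −Σ pᵢ log₂ pᵢ.
−0.163·log₂(0.163) = 0.4266
−0.166·log₂(0.166) = 0.4301
−0.116·log₂(0.116) = 0.3605
−0.158·log₂(0.158) = 0.4206
−0.110·log₂(0.110) = 0.3503
−0.287·log₂(0.287) = 0.5169
Sum ≈ 2.5049 → 2.505 bits.

2.505 bits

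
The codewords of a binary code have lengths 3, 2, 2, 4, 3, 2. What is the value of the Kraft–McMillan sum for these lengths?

With common denominator 2^4 = 16: Σ 2^(−ℓᵢ) = 2/16 + 4/16 + 4/16 + 1/16 + 2/16 + 4/16 = 17/16 = 1.0625.

1.0625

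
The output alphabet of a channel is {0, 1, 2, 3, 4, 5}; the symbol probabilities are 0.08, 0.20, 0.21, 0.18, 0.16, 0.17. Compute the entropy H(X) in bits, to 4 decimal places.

H = −Σ pᵢ log₂ pᵢ.
−0.08·log₂(0.08) = 0.2915
−0.20·log₂(0.20) = 0.4644
−0.21·log₂(0.21) = 0.4728
−0.18·log₂(0.18) = 0.4453
−0.16·log₂(0.16) = 0.4230
−0.17·log₂(0.17) = 0.4346
Sum ≈ 2.5316 → 2.5316 bits.

2.5316 bits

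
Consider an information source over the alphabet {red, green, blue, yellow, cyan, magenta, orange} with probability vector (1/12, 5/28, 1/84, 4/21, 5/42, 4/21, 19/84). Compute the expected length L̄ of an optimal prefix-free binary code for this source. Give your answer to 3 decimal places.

Repeatedly combine the two least-probable nodes; the expected code length is the sum of the merged weights.
merge 1/84 + 1/12 → 2/21
merge 2/21 + 5/42 → 3/14
merge 5/28 + 4/21 → 31/84
merge 4/21 + 3/14 → 17/42
merge 19/84 + 31/84 → 25/42
merge 17/42 + 25/42 → 1
L = 2/21 + 3/14 + 31/84 + 17/42 + 25/42 + 1 = 75/28 ≈ 2.679 bits/symbol.

2.679 bits/symbol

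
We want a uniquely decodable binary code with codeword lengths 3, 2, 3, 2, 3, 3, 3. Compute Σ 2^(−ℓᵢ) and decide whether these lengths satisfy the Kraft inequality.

1.125; no

With common denominator 2^3 = 8: Σ 2^(−ℓᵢ) = 1/8 + 2/8 + 1/8 + 2/8 + 1/8 + 1/8 + 1/8 = 9/8 = 1.125.
Kraft's inequality requires Σ ≤ 1; here Σ = 1.125 > 1, so no such prefix code exists.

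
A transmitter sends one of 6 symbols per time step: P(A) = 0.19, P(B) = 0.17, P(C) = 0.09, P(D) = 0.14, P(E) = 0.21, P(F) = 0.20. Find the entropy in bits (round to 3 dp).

H = −Σ pᵢ log₂ pᵢ.
−0.19·log₂(0.19) = 0.4552
−0.17·log₂(0.17) = 0.4346
−0.09·log₂(0.09) = 0.3127
−0.14·log₂(0.14) = 0.3971
−0.21·log₂(0.21) = 0.4728
−0.20·log₂(0.20) = 0.4644
Sum ≈ 2.5368 → 2.537 bits.

2.537 bits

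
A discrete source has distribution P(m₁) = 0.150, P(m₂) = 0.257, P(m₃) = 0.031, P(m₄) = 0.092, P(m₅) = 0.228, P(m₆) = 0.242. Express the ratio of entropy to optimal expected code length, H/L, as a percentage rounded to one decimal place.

98.8%

Entropy H = −Σ p log₂ p ≈ 2.3680 bits.
Huffman merges: 31/1000+23/250→123/1000; 123/1000+3/20→273/1000; 57/250+121/500→47/100; 257/1000+273/1000→53/100; 47/100+53/100→1. L = 599/250 ≈ 2.3960.
Efficiency = H/L = 2.3680/2.3960 = 98.8%.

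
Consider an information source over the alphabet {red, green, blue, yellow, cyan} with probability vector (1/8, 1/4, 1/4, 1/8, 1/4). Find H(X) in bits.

2.25 bits

Each probability is a power of 1/2, so log₂(1/p) is an integer.
H = Σ p·log₂(1/p) = 1/8·3 + 1/4·2 + 1/4·2 + 1/8·3 + 1/4·2 = 2.25 bits.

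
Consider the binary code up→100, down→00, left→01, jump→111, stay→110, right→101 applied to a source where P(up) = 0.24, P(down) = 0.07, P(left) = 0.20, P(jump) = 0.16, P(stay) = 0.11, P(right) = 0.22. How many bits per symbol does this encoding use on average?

L̄ = Σ pᵢ·ℓᵢ = 0.24·3 + 0.07·2 + 0.20·2 + 0.16·3 + 0.11·3 + 0.22·3 = 2.73 bits/symbol.

2.73 bits/symbol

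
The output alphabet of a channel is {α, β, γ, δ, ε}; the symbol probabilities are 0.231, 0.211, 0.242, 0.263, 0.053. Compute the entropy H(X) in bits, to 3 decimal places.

H = −Σ pᵢ log₂ pᵢ.
−0.231·log₂(0.231) = 0.4883
−0.211·log₂(0.211) = 0.4736
−0.242·log₂(0.242) = 0.4954
−0.263·log₂(0.263) = 0.5068
−0.053·log₂(0.053) = 0.2246
Sum ≈ 2.1887 → 2.189 bits.

2.189 bits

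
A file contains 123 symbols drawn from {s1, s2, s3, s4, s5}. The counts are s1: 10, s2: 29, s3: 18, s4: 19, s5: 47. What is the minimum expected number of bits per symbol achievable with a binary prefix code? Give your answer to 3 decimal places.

Probabilities are the counts divided by 123.
Repeatedly combine the two least-probable nodes; the expected code length is the sum of the merged weights.
merge 10/123 + 6/41 → 28/123
merge 19/123 + 28/123 → 47/123
merge 29/123 + 47/123 → 76/123
merge 47/123 + 76/123 → 1
L = 28/123 + 47/123 + 76/123 + 1 = 274/123 ≈ 2.228 bits/symbol.

2.228 bits/symbol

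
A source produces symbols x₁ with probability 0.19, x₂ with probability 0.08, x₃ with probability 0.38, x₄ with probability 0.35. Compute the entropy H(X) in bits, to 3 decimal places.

1.807 bits

H = −Σ pᵢ log₂ pᵢ.
−0.19·log₂(0.19) = 0.4552
−0.08·log₂(0.08) = 0.2915
−0.38·log₂(0.38) = 0.5305
−0.35·log₂(0.35) = 0.5301
Sum ≈ 1.8073 → 1.807 bits.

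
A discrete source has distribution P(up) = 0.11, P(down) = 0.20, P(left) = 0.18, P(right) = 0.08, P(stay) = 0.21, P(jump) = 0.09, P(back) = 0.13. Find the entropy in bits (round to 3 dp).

H = −Σ pᵢ log₂ pᵢ.
−0.11·log₂(0.11) = 0.3503
−0.20·log₂(0.20) = 0.4644
−0.18·log₂(0.18) = 0.4453
−0.08·log₂(0.08) = 0.2915
−0.21·log₂(0.21) = 0.4728
−0.09·log₂(0.09) = 0.3127
−0.13·log₂(0.13) = 0.3826
Sum ≈ 2.7196 → 2.720 bits.

2.720 bits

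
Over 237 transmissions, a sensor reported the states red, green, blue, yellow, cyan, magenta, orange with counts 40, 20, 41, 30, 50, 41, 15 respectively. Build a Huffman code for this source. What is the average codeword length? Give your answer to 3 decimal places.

2.764 bits/symbol

Probabilities are the counts divided by 237.
Repeatedly combine the two least-probable nodes; the expected code length is the sum of the merged weights.
merge 5/79 + 20/237 → 35/237
merge 10/79 + 35/237 → 65/237
merge 40/237 + 41/237 → 27/79
merge 41/237 + 50/237 → 91/237
merge 65/237 + 27/79 → 146/237
merge 91/237 + 146/237 → 1
L = 35/237 + 65/237 + 27/79 + 91/237 + 146/237 + 1 = 655/237 ≈ 2.764 bits/symbol.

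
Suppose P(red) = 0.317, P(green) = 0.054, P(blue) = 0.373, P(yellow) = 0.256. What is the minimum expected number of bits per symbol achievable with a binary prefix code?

1.937 bits/symbol

Repeatedly combine the two least-probable nodes; the expected code length is the sum of the merged weights.
merge 27/500 + 32/125 → 31/100
merge 31/100 + 317/1000 → 627/1000
merge 373/1000 + 627/1000 → 1
L = 31/100 + 627/1000 + 1 = 1937/1000 = 1.937 bits/symbol.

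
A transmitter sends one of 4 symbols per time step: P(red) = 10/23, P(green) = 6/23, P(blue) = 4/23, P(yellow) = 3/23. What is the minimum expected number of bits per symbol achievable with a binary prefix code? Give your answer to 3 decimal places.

Repeatedly combine the two least-probable nodes; the expected code length is the sum of the merged weights.
merge 3/23 + 4/23 → 7/23
merge 6/23 + 7/23 → 13/23
merge 10/23 + 13/23 → 1
L = 7/23 + 13/23 + 1 = 43/23 ≈ 1.870 bits/symbol.

1.870 bits/symbol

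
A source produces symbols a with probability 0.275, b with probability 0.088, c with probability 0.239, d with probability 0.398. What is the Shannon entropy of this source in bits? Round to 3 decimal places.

1.843 bits

H = −Σ pᵢ log₂ pᵢ.
−0.275·log₂(0.275) = 0.5122
−0.088·log₂(0.088) = 0.3086
−0.239·log₂(0.239) = 0.4935
−0.398·log₂(0.398) = 0.5290
Sum ≈ 1.8433 → 1.843 bits.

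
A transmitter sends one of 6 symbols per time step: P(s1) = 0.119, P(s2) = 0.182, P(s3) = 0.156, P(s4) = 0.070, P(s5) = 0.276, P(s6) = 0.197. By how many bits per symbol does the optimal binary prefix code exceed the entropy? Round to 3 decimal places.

Entropy H = −Σ p log₂ p ≈ 2.4738 bits.
Huffman merges: 7/100+119/1000→189/1000; 39/250+91/500→169/500; 189/1000+197/1000→193/500; 69/250+169/500→307/500; 193/500+307/500→1. L = 2527/1000 ≈ 2.5270.
L − H = 2.5270 − 2.4738 = 0.053 bits.

0.053 bits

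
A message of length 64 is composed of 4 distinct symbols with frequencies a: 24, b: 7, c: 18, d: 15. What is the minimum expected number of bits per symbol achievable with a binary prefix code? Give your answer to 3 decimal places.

Probabilities are the counts divided by 64.
Repeatedly combine the two least-probable nodes; the expected code length is the sum of the merged weights.
merge 7/64 + 15/64 → 11/32
merge 9/32 + 11/32 → 5/8
merge 3/8 + 5/8 → 1
L = 11/32 + 5/8 + 1 = 63/32 ≈ 1.969 bits/symbol.

1.969 bits/symbol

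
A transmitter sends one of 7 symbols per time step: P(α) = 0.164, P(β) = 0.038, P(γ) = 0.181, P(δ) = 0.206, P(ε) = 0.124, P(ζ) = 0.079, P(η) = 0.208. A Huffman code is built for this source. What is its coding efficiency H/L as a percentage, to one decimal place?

98.3%

Entropy H = −Σ p log₂ p ≈ 2.6568 bits.
Huffman merges: 19/500+79/1000→117/1000; 117/1000+31/250→241/1000; 41/250+181/1000→69/200; 103/500+26/125→207/500; 241/1000+69/200→293/500; 207/500+293/500→1. L = 2703/1000 ≈ 2.7030.
Efficiency = H/L = 2.6568/2.7030 = 98.3%.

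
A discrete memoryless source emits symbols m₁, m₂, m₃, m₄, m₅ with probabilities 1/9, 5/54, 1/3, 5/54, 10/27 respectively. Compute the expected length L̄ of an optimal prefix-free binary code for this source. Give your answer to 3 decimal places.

Repeatedly combine the two least-probable nodes; the expected code length is the sum of the merged weights.
merge 5/54 + 5/54 → 5/27
merge 1/9 + 5/27 → 8/27
merge 8/27 + 1/3 → 17/27
merge 10/27 + 17/27 → 1
L = 5/27 + 8/27 + 17/27 + 1 = 19/9 ≈ 2.111 bits/symbol.

2.111 bits/symbol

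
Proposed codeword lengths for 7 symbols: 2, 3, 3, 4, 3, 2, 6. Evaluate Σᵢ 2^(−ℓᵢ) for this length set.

0.953125

With common denominator 2^6 = 64: Σ 2^(−ℓᵢ) = 16/64 + 8/64 + 8/64 + 4/64 + 8/64 + 16/64 + 1/64 = 61/64 = 0.953125.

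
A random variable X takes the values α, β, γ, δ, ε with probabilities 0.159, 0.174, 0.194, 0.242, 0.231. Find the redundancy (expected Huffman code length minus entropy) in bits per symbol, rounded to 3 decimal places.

Entropy H = −Σ p log₂ p ≈ 2.3035 bits.
Huffman merges: 159/1000+87/500→333/1000; 97/500+231/1000→17/40; 121/500+333/1000→23/40; 17/40+23/40→1. L = 2333/1000 ≈ 2.3330.
L − H = 2.3330 − 2.3035 = 0.030 bits.

0.030 bits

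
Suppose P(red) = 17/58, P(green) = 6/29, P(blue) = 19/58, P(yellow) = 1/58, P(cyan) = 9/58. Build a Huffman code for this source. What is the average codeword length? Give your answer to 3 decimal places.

Repeatedly combine the two least-probable nodes; the expected code length is the sum of the merged weights.
merge 1/58 + 9/58 → 5/29
merge 5/29 + 6/29 → 11/29
merge 17/58 + 19/58 → 18/29
merge 11/29 + 18/29 → 1
L = 5/29 + 11/29 + 18/29 + 1 = 63/29 ≈ 2.172 bits/symbol.

2.172 bits/symbol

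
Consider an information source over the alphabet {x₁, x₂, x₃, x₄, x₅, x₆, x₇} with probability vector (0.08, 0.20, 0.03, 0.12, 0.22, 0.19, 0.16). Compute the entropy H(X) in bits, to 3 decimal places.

H = −Σ pᵢ log₂ pᵢ.
−0.08·log₂(0.08) = 0.2915
−0.20·log₂(0.20) = 0.4644
−0.03·log₂(0.03) = 0.1518
−0.12·log₂(0.12) = 0.3671
−0.22·log₂(0.22) = 0.4806
−0.19·log₂(0.19) = 0.4552
−0.16·log₂(0.16) = 0.4230
Sum ≈ 2.6335 → 2.634 bits.

2.634 bits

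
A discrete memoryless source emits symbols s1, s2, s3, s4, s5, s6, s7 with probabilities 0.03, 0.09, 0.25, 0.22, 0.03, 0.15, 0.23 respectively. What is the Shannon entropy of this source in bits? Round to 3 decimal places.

H = −Σ pᵢ log₂ pᵢ.
−0.03·log₂(0.03) = 0.1518
−0.09·log₂(0.09) = 0.3127
−0.25·log₂(0.25) = 0.5000
−0.22·log₂(0.22) = 0.4806
−0.03·log₂(0.03) = 0.1518
−0.15·log₂(0.15) = 0.4105
−0.23·log₂(0.23) = 0.4877
Sum ≈ 2.4950 → 2.495 bits.

2.495 bits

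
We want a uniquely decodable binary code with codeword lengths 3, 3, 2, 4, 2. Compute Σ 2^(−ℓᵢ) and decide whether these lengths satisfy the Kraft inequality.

0.8125; yes

With common denominator 2^4 = 16: Σ 2^(−ℓᵢ) = 2/16 + 2/16 + 4/16 + 1/16 + 4/16 = 13/16 = 0.8125.
Kraft's inequality requires Σ ≤ 1; here Σ = 0.8125 ≤ 1, so such a prefix code exists.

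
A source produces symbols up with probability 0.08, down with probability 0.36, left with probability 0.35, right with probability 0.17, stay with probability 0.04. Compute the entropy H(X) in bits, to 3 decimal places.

H = −Σ pᵢ log₂ pᵢ.
−0.08·log₂(0.08) = 0.2915
−0.36·log₂(0.36) = 0.5306
−0.35·log₂(0.35) = 0.5301
−0.17·log₂(0.17) = 0.4346
−0.04·log₂(0.04) = 0.1858
Sum ≈ 1.9726 → 1.973 bits.

1.973 bits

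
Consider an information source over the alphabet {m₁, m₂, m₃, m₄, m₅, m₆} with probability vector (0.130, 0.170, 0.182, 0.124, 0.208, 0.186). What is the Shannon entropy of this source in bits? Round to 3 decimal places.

H = −Σ pᵢ log₂ pᵢ.
−0.130·log₂(0.130) = 0.3826
−0.170·log₂(0.170) = 0.4346
−0.182·log₂(0.182) = 0.4474
−0.124·log₂(0.124) = 0.3734
−0.208·log₂(0.208) = 0.4712
−0.186·log₂(0.186) = 0.4514
Sum ≈ 2.5606 → 2.561 bits.

2.561 bits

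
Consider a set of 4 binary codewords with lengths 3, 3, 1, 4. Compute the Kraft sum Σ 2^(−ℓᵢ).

0.8125

With common denominator 2^4 = 16: Σ 2^(−ℓᵢ) = 2/16 + 2/16 + 8/16 + 1/16 = 13/16 = 0.8125.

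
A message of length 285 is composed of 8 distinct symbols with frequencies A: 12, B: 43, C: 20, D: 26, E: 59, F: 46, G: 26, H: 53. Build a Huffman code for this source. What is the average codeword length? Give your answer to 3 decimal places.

2.902 bits/symbol

Probabilities are the counts divided by 285.
Repeatedly combine the two least-probable nodes; the expected code length is the sum of the merged weights.
merge 4/95 + 4/57 → 32/285
merge 26/285 + 26/285 → 52/285
merge 32/285 + 43/285 → 5/19
merge 46/285 + 52/285 → 98/285
merge 53/285 + 59/285 → 112/285
merge 5/19 + 98/285 → 173/285
merge 112/285 + 173/285 → 1
L = 32/285 + 52/285 + 5/19 + 98/285 + 112/285 + 173/285 + 1 = 827/285 ≈ 2.902 bits/symbol.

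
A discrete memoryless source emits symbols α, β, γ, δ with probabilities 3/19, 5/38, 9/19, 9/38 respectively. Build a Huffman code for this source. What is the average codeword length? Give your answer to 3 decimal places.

1.816 bits/symbol

Repeatedly combine the two least-probable nodes; the expected code length is the sum of the merged weights.
merge 5/38 + 3/19 → 11/38
merge 9/38 + 11/38 → 10/19
merge 9/19 + 10/19 → 1
L = 11/38 + 10/19 + 1 = 69/38 ≈ 1.816 bits/symbol.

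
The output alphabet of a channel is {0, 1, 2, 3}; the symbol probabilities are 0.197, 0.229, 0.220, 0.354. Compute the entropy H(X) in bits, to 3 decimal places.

1.960 bits

H = −Σ pᵢ log₂ pᵢ.
−0.197·log₂(0.197) = 0.4617
−0.229·log₂(0.229) = 0.4870
−0.220·log₂(0.220) = 0.4806
−0.354·log₂(0.354) = 0.5304
Sum ≈ 1.9596 → 1.960 bits.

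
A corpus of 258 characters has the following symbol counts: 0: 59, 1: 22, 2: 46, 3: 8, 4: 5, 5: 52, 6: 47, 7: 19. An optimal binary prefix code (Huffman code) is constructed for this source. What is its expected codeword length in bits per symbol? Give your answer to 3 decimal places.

2.744 bits/symbol

Probabilities are the counts divided by 258.
Repeatedly combine the two least-probable nodes; the expected code length is the sum of the merged weights.
merge 5/258 + 4/129 → 13/258
merge 13/258 + 19/258 → 16/129
merge 11/129 + 16/129 → 9/43
merge 23/129 + 47/258 → 31/86
merge 26/129 + 9/43 → 53/129
merge 59/258 + 31/86 → 76/129
merge 53/129 + 76/129 → 1
L = 13/258 + 16/129 + 9/43 + 31/86 + 53/129 + 76/129 + 1 = 118/43 ≈ 2.744 bits/symbol.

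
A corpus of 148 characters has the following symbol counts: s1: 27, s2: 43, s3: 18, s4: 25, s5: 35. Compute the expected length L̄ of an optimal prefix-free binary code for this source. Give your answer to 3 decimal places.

Probabilities are the counts divided by 148.
Repeatedly combine the two least-probable nodes; the expected code length is the sum of the merged weights.
merge 9/74 + 25/148 → 43/148
merge 27/148 + 35/148 → 31/74
merge 43/148 + 43/148 → 43/74
merge 31/74 + 43/74 → 1
L = 43/148 + 31/74 + 43/74 + 1 = 339/148 ≈ 2.291 bits/symbol.

2.291 bits/symbol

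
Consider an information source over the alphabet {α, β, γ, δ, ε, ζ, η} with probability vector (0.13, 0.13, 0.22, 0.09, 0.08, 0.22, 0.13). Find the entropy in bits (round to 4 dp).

H = −Σ pᵢ log₂ pᵢ.
−0.13·log₂(0.13) = 0.3826
−0.13·log₂(0.13) = 0.3826
−0.22·log₂(0.22) = 0.4806
−0.09·log₂(0.09) = 0.3127
−0.08·log₂(0.08) = 0.2915
−0.22·log₂(0.22) = 0.4806
−0.13·log₂(0.13) = 0.3826
Sum ≈ 2.7132 → 2.7132 bits.

2.7132 bits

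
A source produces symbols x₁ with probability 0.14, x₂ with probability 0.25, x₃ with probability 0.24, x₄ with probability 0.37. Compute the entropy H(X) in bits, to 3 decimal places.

H = −Σ pᵢ log₂ pᵢ.
−0.14·log₂(0.14) = 0.3971
−0.25·log₂(0.25) = 0.5000
−0.24·log₂(0.24) = 0.4941
−0.37·log₂(0.37) = 0.5307
Sum ≈ 1.9220 → 1.922 bits.

1.922 bits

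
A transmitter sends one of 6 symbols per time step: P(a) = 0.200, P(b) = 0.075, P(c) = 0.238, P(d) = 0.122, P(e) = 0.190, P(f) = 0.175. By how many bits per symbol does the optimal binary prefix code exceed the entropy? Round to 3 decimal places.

0.059 bits

Entropy H = −Σ p log₂ p ≈ 2.5031 bits.
Huffman merges: 3/40+61/500→197/1000; 7/40+19/100→73/200; 197/1000+1/5→397/1000; 119/500+73/200→603/1000; 397/1000+603/1000→1. L = 1281/500 ≈ 2.5620.
L − H = 2.5620 − 2.5031 = 0.059 bits.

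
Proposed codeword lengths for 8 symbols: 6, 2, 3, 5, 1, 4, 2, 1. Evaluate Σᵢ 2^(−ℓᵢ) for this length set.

With common denominator 2^6 = 64: Σ 2^(−ℓᵢ) = 1/64 + 16/64 + 8/64 + 2/64 + 32/64 + 4/64 + 16/64 + 32/64 = 111/64 = 1.734375.

1.734375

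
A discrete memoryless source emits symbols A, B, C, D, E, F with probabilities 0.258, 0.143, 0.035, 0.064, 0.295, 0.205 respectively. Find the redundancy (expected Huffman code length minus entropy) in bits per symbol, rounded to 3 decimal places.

0.024 bits

Entropy H = −Σ p log₂ p ≈ 2.3169 bits.
Huffman merges: 7/200+8/125→99/1000; 99/1000+143/1000→121/500; 41/200+121/500→447/1000; 129/500+59/200→553/1000; 447/1000+553/1000→1. L = 2341/1000 ≈ 2.3410.
L − H = 2.3410 − 2.3169 = 0.024 bits.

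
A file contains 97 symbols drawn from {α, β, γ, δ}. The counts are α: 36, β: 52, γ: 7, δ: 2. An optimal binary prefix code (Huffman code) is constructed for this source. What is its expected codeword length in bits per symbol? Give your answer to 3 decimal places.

1.557 bits/symbol

Probabilities are the counts divided by 97.
Repeatedly combine the two least-probable nodes; the expected code length is the sum of the merged weights.
merge 2/97 + 7/97 → 9/97
merge 9/97 + 36/97 → 45/97
merge 45/97 + 52/97 → 1
L = 9/97 + 45/97 + 1 = 151/97 ≈ 1.557 bits/symbol.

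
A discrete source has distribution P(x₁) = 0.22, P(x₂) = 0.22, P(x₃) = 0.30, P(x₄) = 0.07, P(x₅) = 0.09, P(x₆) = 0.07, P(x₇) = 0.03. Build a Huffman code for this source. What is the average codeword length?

Repeatedly combine the two least-probable nodes; the expected code length is the sum of the merged weights.
merge 3/100 + 7/100 → 1/10
merge 7/100 + 9/100 → 4/25
merge 1/10 + 4/25 → 13/50
merge 11/50 + 11/50 → 11/25
merge 13/50 + 3/10 → 14/25
merge 11/25 + 14/25 → 1
L = 1/10 + 4/25 + 13/50 + 11/25 + 14/25 + 1 = 63/25 = 2.52 bits/symbol.

2.52 bits/symbol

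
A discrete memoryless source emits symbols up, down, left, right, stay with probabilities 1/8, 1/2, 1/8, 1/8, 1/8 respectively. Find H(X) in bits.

2 bits

Each probability is a power of 1/2, so log₂(1/p) is an integer.
H = Σ p·log₂(1/p) = 1/8·3 + 1/2·1 + 1/8·3 + 1/8·3 + 1/8·3 = 2 bits.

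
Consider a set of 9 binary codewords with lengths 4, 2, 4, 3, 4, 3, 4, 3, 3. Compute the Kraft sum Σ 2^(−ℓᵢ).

1

With common denominator 2^4 = 16: Σ 2^(−ℓᵢ) = 1/16 + 4/16 + 1/16 + 2/16 + 1/16 + 2/16 + 1/16 + 2/16 + 2/16 = 16/16 = 1.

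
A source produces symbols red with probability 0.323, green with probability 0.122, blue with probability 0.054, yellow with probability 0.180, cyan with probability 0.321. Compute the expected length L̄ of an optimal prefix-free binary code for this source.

Repeatedly combine the two least-probable nodes; the expected code length is the sum of the merged weights.
merge 27/500 + 61/500 → 22/125
merge 22/125 + 9/50 → 89/250
merge 321/1000 + 323/1000 → 161/250
merge 89/250 + 161/250 → 1
L = 22/125 + 89/250 + 161/250 + 1 = 272/125 = 2.176 bits/symbol.

2.176 bits/symbol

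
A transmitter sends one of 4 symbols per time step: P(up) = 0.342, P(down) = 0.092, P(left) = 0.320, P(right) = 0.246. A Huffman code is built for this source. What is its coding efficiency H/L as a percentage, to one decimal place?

Entropy H = −Σ p log₂ p ≈ 1.8698 bits.
Huffman merges: 23/250+123/500→169/500; 8/25+169/500→329/500; 171/500+329/500→1. L = 499/250 ≈ 1.9960.
Efficiency = H/L = 1.8698/1.9960 = 93.7%.

93.7%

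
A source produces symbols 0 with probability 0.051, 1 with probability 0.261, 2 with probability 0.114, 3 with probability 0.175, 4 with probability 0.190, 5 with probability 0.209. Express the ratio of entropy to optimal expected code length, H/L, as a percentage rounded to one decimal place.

97.8%

Entropy H = −Σ p log₂ p ≈ 2.4492 bits.
Huffman merges: 51/1000+57/500→33/200; 33/200+7/40→17/50; 19/100+209/1000→399/1000; 261/1000+17/50→601/1000; 399/1000+601/1000→1. L = 501/200 ≈ 2.5050.
Efficiency = H/L = 2.4492/2.5050 = 97.8%.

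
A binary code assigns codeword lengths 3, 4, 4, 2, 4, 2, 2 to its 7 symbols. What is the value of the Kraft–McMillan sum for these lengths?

1.0625

With common denominator 2^4 = 16: Σ 2^(−ℓᵢ) = 2/16 + 1/16 + 1/16 + 4/16 + 1/16 + 4/16 + 4/16 = 17/16 = 1.0625.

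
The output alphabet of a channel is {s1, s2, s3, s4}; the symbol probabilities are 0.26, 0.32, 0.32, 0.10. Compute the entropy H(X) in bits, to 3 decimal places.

1.890 bits

H = −Σ pᵢ log₂ pᵢ.
−0.26·log₂(0.26) = 0.5053
−0.32·log₂(0.32) = 0.5260
−0.32·log₂(0.32) = 0.5260
−0.10·log₂(0.10) = 0.3322
Sum ≈ 1.8895 → 1.890 bits.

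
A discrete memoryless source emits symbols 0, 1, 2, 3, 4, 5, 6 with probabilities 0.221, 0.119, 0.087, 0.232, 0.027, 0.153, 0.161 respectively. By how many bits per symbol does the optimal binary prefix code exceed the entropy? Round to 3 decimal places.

0.039 bits

Entropy H = −Σ p log₂ p ≈ 2.6215 bits.
Huffman merges: 27/1000+87/1000→57/500; 57/500+119/1000→233/1000; 153/1000+161/1000→157/500; 221/1000+29/125→453/1000; 233/1000+157/500→547/1000; 453/1000+547/1000→1. L = 2661/1000 ≈ 2.6610.
L − H = 2.6610 − 2.6215 = 0.039 bits.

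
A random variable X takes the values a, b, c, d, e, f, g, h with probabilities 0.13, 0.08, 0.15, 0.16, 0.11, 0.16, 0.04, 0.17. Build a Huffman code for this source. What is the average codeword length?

2.95 bits/symbol

Repeatedly combine the two least-probable nodes; the expected code length is the sum of the merged weights.
merge 1/25 + 2/25 → 3/25
merge 11/100 + 3/25 → 23/100
merge 13/100 + 3/20 → 7/25
merge 4/25 + 4/25 → 8/25
merge 17/100 + 23/100 → 2/5
merge 7/25 + 8/25 → 3/5
merge 2/5 + 3/5 → 1
L = 3/25 + 23/100 + 7/25 + 8/25 + 2/5 + 3/5 + 1 = 59/20 = 2.95 bits/symbol.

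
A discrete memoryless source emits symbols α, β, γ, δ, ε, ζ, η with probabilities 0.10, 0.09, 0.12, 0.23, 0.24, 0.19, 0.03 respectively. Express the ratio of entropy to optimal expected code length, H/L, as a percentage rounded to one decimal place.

98.1%

Entropy H = −Σ p log₂ p ≈ 2.6007 bits.
Huffman merges: 3/100+9/100→3/25; 1/10+3/25→11/50; 3/25+19/100→31/100; 11/50+23/100→9/20; 6/25+31/100→11/20; 9/20+11/20→1. L = 53/20 ≈ 2.6500.
Efficiency = H/L = 2.6007/2.6500 = 98.1%.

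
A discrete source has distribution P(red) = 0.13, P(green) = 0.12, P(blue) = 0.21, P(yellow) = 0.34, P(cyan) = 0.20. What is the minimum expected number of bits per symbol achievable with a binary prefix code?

Repeatedly combine the two least-probable nodes; the expected code length is the sum of the merged weights.
merge 3/25 + 13/100 → 1/4
merge 1/5 + 21/100 → 41/100
merge 1/4 + 17/50 → 59/100
merge 41/100 + 59/100 → 1
L = 1/4 + 41/100 + 59/100 + 1 = 9/4 = 2.25 bits/symbol.

2.25 bits/symbol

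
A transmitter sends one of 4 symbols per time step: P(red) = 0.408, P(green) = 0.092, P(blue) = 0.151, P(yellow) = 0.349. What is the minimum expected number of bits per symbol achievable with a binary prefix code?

1.835 bits/symbol

Repeatedly combine the two least-probable nodes; the expected code length is the sum of the merged weights.
merge 23/250 + 151/1000 → 243/1000
merge 243/1000 + 349/1000 → 74/125
merge 51/125 + 74/125 → 1
L = 243/1000 + 74/125 + 1 = 367/200 = 1.835 bits/symbol.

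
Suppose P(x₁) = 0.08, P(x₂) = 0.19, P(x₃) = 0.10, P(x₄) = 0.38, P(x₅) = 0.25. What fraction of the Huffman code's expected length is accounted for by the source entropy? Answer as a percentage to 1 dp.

97.2%

Entropy H = −Σ p log₂ p ≈ 2.1094 bits.
Huffman merges: 2/25+1/10→9/50; 9/50+19/100→37/100; 1/4+37/100→31/50; 19/50+31/50→1. L = 217/100 ≈ 2.1700.
Efficiency = H/L = 2.1094/2.1700 = 97.2%.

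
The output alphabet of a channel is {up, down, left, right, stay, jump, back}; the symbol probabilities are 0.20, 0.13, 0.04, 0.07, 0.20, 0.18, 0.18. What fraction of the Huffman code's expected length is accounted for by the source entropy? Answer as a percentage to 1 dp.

98.0%

Entropy H = −Σ p log₂ p ≈ 2.6563 bits.
Huffman merges: 1/25+7/100→11/100; 11/100+13/100→6/25; 9/50+9/50→9/25; 1/5+1/5→2/5; 6/25+9/25→3/5; 2/5+3/5→1. L = 271/100 ≈ 2.7100.
Efficiency = H/L = 2.6563/2.7100 = 98.0%.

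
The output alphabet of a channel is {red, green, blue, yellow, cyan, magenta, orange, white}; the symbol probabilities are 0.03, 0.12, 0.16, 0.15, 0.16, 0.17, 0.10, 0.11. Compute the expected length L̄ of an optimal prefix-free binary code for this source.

2.96 bits/symbol

Repeatedly combine the two least-probable nodes; the expected code length is the sum of the merged weights.
merge 3/100 + 1/10 → 13/100
merge 11/100 + 3/25 → 23/100
merge 13/100 + 3/20 → 7/25
merge 4/25 + 4/25 → 8/25
merge 17/100 + 23/100 → 2/5
merge 7/25 + 8/25 → 3/5
merge 2/5 + 3/5 → 1
L = 13/100 + 23/100 + 7/25 + 8/25 + 2/5 + 3/5 + 1 = 74/25 = 2.96 bits/symbol.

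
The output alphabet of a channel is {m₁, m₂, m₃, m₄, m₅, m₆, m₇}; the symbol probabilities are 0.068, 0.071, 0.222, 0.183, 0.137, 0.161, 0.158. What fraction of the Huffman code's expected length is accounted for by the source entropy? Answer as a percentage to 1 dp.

98.9%

Entropy H = −Σ p log₂ p ≈ 2.7028 bits.
Huffman merges: 17/250+71/1000→139/1000; 137/1000+139/1000→69/250; 79/500+161/1000→319/1000; 183/1000+111/500→81/200; 69/250+319/1000→119/200; 81/200+119/200→1. L = 1367/500 ≈ 2.7340.
Efficiency = H/L = 2.7028/2.7340 = 98.9%.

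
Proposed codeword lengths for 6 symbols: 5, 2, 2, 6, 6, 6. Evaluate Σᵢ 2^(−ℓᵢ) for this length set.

With common denominator 2^6 = 64: Σ 2^(−ℓᵢ) = 2/64 + 16/64 + 16/64 + 1/64 + 1/64 + 1/64 = 37/64 = 0.578125.

0.578125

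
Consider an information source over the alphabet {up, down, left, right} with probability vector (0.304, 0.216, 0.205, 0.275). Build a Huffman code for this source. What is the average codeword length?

Repeatedly combine the two least-probable nodes; the expected code length is the sum of the merged weights.
merge 41/200 + 27/125 → 421/1000
merge 11/40 + 38/125 → 579/1000
merge 421/1000 + 579/1000 → 1
L = 421/1000 + 579/1000 + 1 = 2 bits/symbol.

2 bits/symbol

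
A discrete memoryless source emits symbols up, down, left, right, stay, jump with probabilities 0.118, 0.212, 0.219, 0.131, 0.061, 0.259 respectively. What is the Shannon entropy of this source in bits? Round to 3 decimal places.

2.453 bits

H = −Σ pᵢ log₂ pᵢ.
−0.118·log₂(0.118) = 0.3638
−0.212·log₂(0.212) = 0.4744
−0.219·log₂(0.219) = 0.4798
−0.131·log₂(0.131) = 0.3841
−0.061·log₂(0.061) = 0.2461
−0.259·log₂(0.259) = 0.5048
Sum ≈ 2.4531 → 2.453 bits.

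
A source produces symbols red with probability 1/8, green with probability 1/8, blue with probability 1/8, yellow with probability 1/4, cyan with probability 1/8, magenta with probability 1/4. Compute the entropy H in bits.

Each probability is a power of 1/2, so log₂(1/p) is an integer.
H = Σ p·log₂(1/p) = 1/8·3 + 1/8·3 + 1/8·3 + 1/4·2 + 1/8·3 + 1/4·2 = 2.5 bits.

2.5 bits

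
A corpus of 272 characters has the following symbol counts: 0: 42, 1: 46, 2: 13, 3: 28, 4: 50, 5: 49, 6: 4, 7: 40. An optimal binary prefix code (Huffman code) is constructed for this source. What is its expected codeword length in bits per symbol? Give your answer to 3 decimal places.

Probabilities are the counts divided by 272.
Repeatedly combine the two least-probable nodes; the expected code length is the sum of the merged weights.
merge 1/68 + 13/272 → 1/16
merge 1/16 + 7/68 → 45/272
merge 5/34 + 21/136 → 41/136
merge 45/272 + 23/136 → 91/272
merge 49/272 + 25/136 → 99/272
merge 41/136 + 91/272 → 173/272
merge 99/272 + 173/272 → 1
L = 1/16 + 45/272 + 41/136 + 91/272 + 99/272 + 173/272 + 1 = 779/272 ≈ 2.864 bits/symbol.

2.864 bits/symbol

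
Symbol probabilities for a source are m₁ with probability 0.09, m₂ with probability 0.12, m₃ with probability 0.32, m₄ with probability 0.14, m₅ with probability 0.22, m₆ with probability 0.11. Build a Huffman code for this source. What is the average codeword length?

2.46 bits/symbol

Repeatedly combine the two least-probable nodes; the expected code length is the sum of the merged weights.
merge 9/100 + 11/100 → 1/5
merge 3/25 + 7/50 → 13/50
merge 1/5 + 11/50 → 21/50
merge 13/50 + 8/25 → 29/50
merge 21/50 + 29/50 → 1
L = 1/5 + 13/50 + 21/50 + 29/50 + 1 = 123/50 = 2.46 bits/symbol.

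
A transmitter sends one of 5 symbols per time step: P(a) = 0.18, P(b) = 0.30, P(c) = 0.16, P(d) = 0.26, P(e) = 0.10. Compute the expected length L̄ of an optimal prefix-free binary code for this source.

2.26 bits/symbol

Repeatedly combine the two least-probable nodes; the expected code length is the sum of the merged weights.
merge 1/10 + 4/25 → 13/50
merge 9/50 + 13/50 → 11/25
merge 13/50 + 3/10 → 14/25
merge 11/25 + 14/25 → 1
L = 13/50 + 11/25 + 14/25 + 1 = 113/50 = 2.26 bits/symbol.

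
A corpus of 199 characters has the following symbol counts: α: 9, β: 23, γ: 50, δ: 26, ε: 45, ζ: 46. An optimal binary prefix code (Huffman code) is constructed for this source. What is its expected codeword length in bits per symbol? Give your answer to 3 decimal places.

Probabilities are the counts divided by 199.
Repeatedly combine the two least-probable nodes; the expected code length is the sum of the merged weights.
merge 9/199 + 23/199 → 32/199
merge 26/199 + 32/199 → 58/199
merge 45/199 + 46/199 → 91/199
merge 50/199 + 58/199 → 108/199
merge 91/199 + 108/199 → 1
L = 32/199 + 58/199 + 91/199 + 108/199 + 1 = 488/199 ≈ 2.452 bits/symbol.

2.452 bits/symbol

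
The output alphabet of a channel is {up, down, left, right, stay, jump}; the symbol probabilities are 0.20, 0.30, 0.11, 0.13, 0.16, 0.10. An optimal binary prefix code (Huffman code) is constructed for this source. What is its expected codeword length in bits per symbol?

Repeatedly combine the two least-probable nodes; the expected code length is the sum of the merged weights.
merge 1/10 + 11/100 → 21/100
merge 13/100 + 4/25 → 29/100
merge 1/5 + 21/100 → 41/100
merge 29/100 + 3/10 → 59/100
merge 41/100 + 59/100 → 1
L = 21/100 + 29/100 + 41/100 + 59/100 + 1 = 5/2 = 2.5 bits/symbol.

2.5 bits/symbol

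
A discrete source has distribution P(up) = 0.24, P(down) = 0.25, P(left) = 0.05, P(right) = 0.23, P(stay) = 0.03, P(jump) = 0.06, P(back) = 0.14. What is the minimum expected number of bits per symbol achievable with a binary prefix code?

Repeatedly combine the two least-probable nodes; the expected code length is the sum of the merged weights.
merge 3/100 + 1/20 → 2/25
merge 3/50 + 2/25 → 7/50
merge 7/50 + 7/50 → 7/25
merge 23/100 + 6/25 → 47/100
merge 1/4 + 7/25 → 53/100
merge 47/100 + 53/100 → 1
L = 2/25 + 7/50 + 7/25 + 47/100 + 53/100 + 1 = 5/2 = 2.5 bits/symbol.

2.5 bits/symbol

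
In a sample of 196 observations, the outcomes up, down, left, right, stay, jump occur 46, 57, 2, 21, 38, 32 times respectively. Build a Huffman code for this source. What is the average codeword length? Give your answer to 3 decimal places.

Probabilities are the counts divided by 196.
Repeatedly combine the two least-probable nodes; the expected code length is the sum of the merged weights.
merge 1/98 + 3/28 → 23/196
merge 23/196 + 8/49 → 55/196
merge 19/98 + 23/98 → 3/7
merge 55/196 + 57/196 → 4/7
merge 3/7 + 4/7 → 1
L = 23/196 + 55/196 + 3/7 + 4/7 + 1 = 235/98 ≈ 2.398 bits/symbol.

2.398 bits/symbol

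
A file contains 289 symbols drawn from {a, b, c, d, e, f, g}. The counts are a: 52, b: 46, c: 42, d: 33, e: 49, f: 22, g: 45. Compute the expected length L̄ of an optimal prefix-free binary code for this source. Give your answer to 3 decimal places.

2.820 bits/symbol

Probabilities are the counts divided by 289.
Repeatedly combine the two least-probable nodes; the expected code length is the sum of the merged weights.
merge 22/289 + 33/289 → 55/289
merge 42/289 + 45/289 → 87/289
merge 46/289 + 49/289 → 95/289
merge 52/289 + 55/289 → 107/289
merge 87/289 + 95/289 → 182/289
merge 107/289 + 182/289 → 1
L = 55/289 + 87/289 + 95/289 + 107/289 + 182/289 + 1 = 815/289 ≈ 2.820 bits/symbol.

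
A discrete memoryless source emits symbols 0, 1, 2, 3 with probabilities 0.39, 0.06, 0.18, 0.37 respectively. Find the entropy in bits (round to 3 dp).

H = −Σ pᵢ log₂ pᵢ.
−0.39·log₂(0.39) = 0.5298
−0.06·log₂(0.06) = 0.2435
−0.18·log₂(0.18) = 0.4453
−0.37·log₂(0.37) = 0.5307
Sum ≈ 1.7494 → 1.749 bits.

1.749 bits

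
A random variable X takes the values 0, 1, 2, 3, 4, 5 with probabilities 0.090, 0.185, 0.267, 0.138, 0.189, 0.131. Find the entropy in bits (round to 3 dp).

2.504 bits

H = −Σ pᵢ log₂ pᵢ.
−0.090·log₂(0.090) = 0.3127
−0.185·log₂(0.185) = 0.4504
−0.267·log₂(0.267) = 0.5087
−0.138·log₂(0.138) = 0.3943
−0.189·log₂(0.189) = 0.4543
−0.131·log₂(0.131) = 0.3841
Sum ≈ 2.5044 → 2.504 bits.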